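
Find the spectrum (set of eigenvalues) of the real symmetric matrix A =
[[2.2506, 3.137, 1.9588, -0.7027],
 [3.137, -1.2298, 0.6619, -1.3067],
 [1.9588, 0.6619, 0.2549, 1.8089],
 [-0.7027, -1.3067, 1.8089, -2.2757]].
sigma(A) ≈ {-4, -3, 1, 5}

A is real symmetric, so its spectrum consists of real eigenvalues. Expanding the characteristic polynomial of the displayed matrix gives
  det(λ I - A) = p(λ) = λ^4 + (1)λ^3 + (-25)λ^2 + (-36.9982)λ + (60.0043).
Solving p(λ) = 0 yields eigenvalues ≈ -4, -3, 1, 5. (A is shown rounded to 4 decimals, so these recover the underlying integer eigenvalues to within that precision.)
Verification: the trace of A = -1 equals the sum of eigenvalues -1, and det(A) ≈ 60.0043 matches the eigenvalue product 60.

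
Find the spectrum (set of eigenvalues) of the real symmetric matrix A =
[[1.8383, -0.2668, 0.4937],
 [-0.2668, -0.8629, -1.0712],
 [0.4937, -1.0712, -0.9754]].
sigma(A) ≈ {-2, 0, 2}

A is real symmetric, so its spectrum consists of real eigenvalues. Expanding the characteristic polynomial of the displayed matrix gives
  det(λ I - A) = p(λ) = λ^3 + (0)λ^2 + (-4)λ + (0).
Solving p(λ) = 0 yields eigenvalues ≈ -2, 0, 2. (A is shown rounded to 4 decimals, so these recover the underlying integer eigenvalues to within that precision.)
Verification: the trace of A = 0 equals the sum of eigenvalues 0, and det(A) ≈ -0.0002 matches the eigenvalue product 0.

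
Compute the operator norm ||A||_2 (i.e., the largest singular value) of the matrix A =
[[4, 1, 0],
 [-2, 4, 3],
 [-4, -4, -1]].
||A||_2 ≈ 7.0097 (= sqrt(largest eigenvalue of A^T A))

||A||_2 = sigma_max(A) = sqrt(lambda_max(A^T A)). Form the symmetric matrix M = A^T A =
[[36, 12, -2],
 [12, 33, 16],
 [-2, 16, 10]].
Its characteristic polynomial (trace, sum of principal 2x2 minors, determinant of M give the coefficients) is
  p(λ) = det(λ I - M) = λ^3 - 79λ^2 + 1474λ - 324.
No integer candidate from the rational root theorem (±divisors of 324) is a root, so the roots are irrational. The cubic discriminant is Δ = 786873396 > 0, so there are three distinct real roots. p(0) = -324 and p(1) = 1072 have opposite signs, so a root lies in (0, 1); Newton's method refines it to λ ≈ 0.2225. p(29) = 372 and p(30) = -204 have opposite signs, so a root lies in (29, 30); Newton's method refines it to λ ≈ 29.642. p(49) = -128 and p(50) = 876 have opposite signs, so a root lies in (49, 50); Newton's method refines it to λ ≈ 49.1356. Check (Vieta): the three roots sum to 79, matching tr M = 79.
So the eigenvalues of A^T A are ≈ 0.2225, 29.642, 49.1356 (all ≥ 0, as they must be for A^T A). The largest is λ_max ≈ 49.1356, hence ||A||_2 = sqrt(λ_max) ≈ 7.0097.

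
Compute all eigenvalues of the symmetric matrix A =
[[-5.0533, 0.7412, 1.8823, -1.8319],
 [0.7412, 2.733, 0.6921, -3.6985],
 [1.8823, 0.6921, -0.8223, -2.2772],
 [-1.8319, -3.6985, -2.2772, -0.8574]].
sigma(A) ≈ {-6, -4, 0, 6}

A is real symmetric, so its spectrum consists of real eigenvalues. Expanding the characteristic polynomial of the displayed matrix gives
  det(λ I - A) = p(λ) = λ^4 + (4)λ^3 + (-36)λ^2 + (-144)λ + (0.0029).
Solving p(λ) = 0 yields eigenvalues ≈ -6, -4, 0, 6. (A is shown rounded to 4 decimals, so these recover the underlying integer eigenvalues to within that precision.)
Verification: the trace of A = -4 equals the sum of eigenvalues -4, and det(A) ≈ 0.0029 matches the eigenvalue product 0.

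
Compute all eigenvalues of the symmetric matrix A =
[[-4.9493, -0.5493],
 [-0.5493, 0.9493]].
sigma(A) ≈ {-5, 1}

A is real symmetric, so its spectrum consists of real eigenvalues. Expanding the characteristic polynomial of the displayed matrix gives
  det(λ I - A) = p(λ) = λ^2 + (4)λ + (-5).
Solving p(λ) = 0 yields eigenvalues ≈ -5, 1. (A is shown rounded to 4 decimals, so these recover the underlying integer eigenvalues to within that precision.)
Verification: the trace of A = -4 equals the sum of eigenvalues -4, and det(A) ≈ -5.0001 matches the eigenvalue product -5.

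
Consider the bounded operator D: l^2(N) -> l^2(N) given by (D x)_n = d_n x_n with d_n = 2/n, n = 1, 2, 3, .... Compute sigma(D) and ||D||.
sigma(D) = {2/n : n ≥ 1} ∪ {0}; ||D|| = 2

A bounded diagonal operator on l^2 with diagonal entries d_n has spectrum equal to the closure of {d_n : n ≥ 1}: every d_n is an eigenvalue (with eigenvector e_n), so {d_n} ⊂ sigma(D); the spectrum is closed, so its closure is too; and for lambda not in the closure, (D - lambda I) has bounded inverse (the diagonal entries 1/(d_n - lambda) are bounded). For our sequence d_n = 2/n, n = 1, 2, 3, ...:
  - {d_n} = {2/n : n ≥ 1}; the only limit point is 0
  - closure = {2/n : n ≥ 1} ∪ {0}
For the norm: a diagonal operator has ||D|| = sup_n |d_n|. Here d_n = 2/n is positive and decreasing, so sup_n |d_n| = d_1 = 2. So ||D|| = 2.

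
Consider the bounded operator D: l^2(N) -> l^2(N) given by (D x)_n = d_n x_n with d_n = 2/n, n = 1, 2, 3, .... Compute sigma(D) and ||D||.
sigma(D) = {2/n : n ≥ 1} ∪ {0}; ||D|| = 2

A bounded diagonal operator on l^2 with diagonal entries d_n has spectrum equal to the closure of {d_n : n ≥ 1}: every d_n is an eigenvalue (with eigenvector e_n), so {d_n} ⊂ sigma(D); the spectrum is closed, so its closure is too; and for lambda not in the closure, (D - lambda I) has bounded inverse (the diagonal entries 1/(d_n - lambda) are bounded). For our sequence d_n = 2/n, n = 1, 2, 3, ...:
  - {d_n} = {2/n : n ≥ 1}; the only limit point is 0
  - closure = {2/n : n ≥ 1} ∪ {0}
For the norm: a diagonal operator has ||D|| = sup_n |d_n|. Here d_n = 2/n is positive and decreasing, so sup_n |d_n| = d_1 = 2. So ||D|| = 2.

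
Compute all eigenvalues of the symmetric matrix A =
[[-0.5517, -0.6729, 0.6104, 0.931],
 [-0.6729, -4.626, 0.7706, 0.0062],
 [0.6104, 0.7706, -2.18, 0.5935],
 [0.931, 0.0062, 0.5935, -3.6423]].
sigma(A) ≈ {-5, -4, -2, 0}

A is real symmetric, so its spectrum consists of real eigenvalues. Expanding the characteristic polynomial of the displayed matrix gives
  det(λ I - A) = p(λ) = λ^4 + (11)λ^3 + (38)λ^2 + (40.0015)λ + (0.0022).
Solving p(λ) = 0 yields eigenvalues ≈ -5, -4, -2, 0. (A is shown rounded to 4 decimals, so these recover the underlying integer eigenvalues to within that precision.)
Verification: the trace of A = -11 equals the sum of eigenvalues -11, and det(A) ≈ 0.0022 matches the eigenvalue product 0.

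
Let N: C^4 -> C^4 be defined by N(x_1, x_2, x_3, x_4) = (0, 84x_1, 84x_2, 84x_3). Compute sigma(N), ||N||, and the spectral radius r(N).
sigma(N) = {0}; ||N|| = 84; r(N) = 0. (N is nilpotent with N^4 = 0.)

On C^4, N is a strictly lower-triangular matrix with 84 on the subdiagonal and zeros elsewhere, so its characteristic polynomial is lambda^4 and every eigenvalue is 0: sigma(N) = {0}. For the operator norm, N e_i = 84e_{i+1} for i = 1, ..., 3 and N e_4 = 0, so the singular values of N are 84 (with multiplicity 3) and 0; hence ||N|| = 84. The spectral radius r(N) = max|lambda| = 0. Note ||N|| > r(N) — characteristic of non-normal nilpotent operators. Indeed N^4 = 0.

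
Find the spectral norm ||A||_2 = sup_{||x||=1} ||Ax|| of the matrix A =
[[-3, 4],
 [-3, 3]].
||A||_2 = sqrt((43 + sqrt(1813))/2) ≈ 6.5414 (= sqrt(largest eigenvalue of A^T A))

||A||_2 = sigma_max(A) = sqrt(lambda_max(A^T A)). Form the symmetric matrix M = A^T A =
[[18, -21],
 [-21, 25]].
Its characteristic polynomial (trace, determinant of M give the coefficients) is
  p(λ) = det(λ I - M) = λ^2 - 43λ + 9.
For λ^2 - 43λ + 9 the discriminant is 1813. It is nonnegative but not a perfect square, so the roots are real and irrational: λ = (43 ± sqrt(1813))/2 ≈ 42.7897, 0.2103.
So the eigenvalues of A^T A are ≈ 0.2103, 42.7897 (all ≥ 0, as they must be for A^T A). The largest is λ_max = (43 + sqrt(1813))/2 ≈ 42.7897, hence ||A||_2 = sqrt(λ_max) = sqrt((43 + sqrt(1813))/2) ≈ 6.5414.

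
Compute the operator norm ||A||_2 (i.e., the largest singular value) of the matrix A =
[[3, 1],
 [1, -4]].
||A||_2 = sqrt((27 + sqrt(53))/2) ≈ 4.1401 (= sqrt(largest eigenvalue of A^T A))

||A||_2 = sigma_max(A) = sqrt(lambda_max(A^T A)). Form the symmetric matrix M = A^T A =
[[10, -1],
 [-1, 17]].
Its characteristic polynomial (trace, determinant of M give the coefficients) is
  p(λ) = det(λ I - M) = λ^2 - 27λ + 169.
For λ^2 - 27λ + 169 the discriminant is 53. It is nonnegative but not a perfect square, so the roots are real and irrational: λ = (27 ± sqrt(53))/2 ≈ 17.1401, 9.8599.
So the eigenvalues of A^T A are ≈ 9.8599, 17.1401 (all ≥ 0, as they must be for A^T A). The largest is λ_max = (27 + sqrt(53))/2 ≈ 17.1401, hence ||A||_2 = sqrt(λ_max) = sqrt((27 + sqrt(53))/2) ≈ 4.1401.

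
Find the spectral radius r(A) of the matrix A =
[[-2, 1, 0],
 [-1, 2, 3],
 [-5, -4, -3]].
r(A) ≈ 3.1581

The eigenvalues of A are the roots of its characteristic polynomial. With M = A (coefficients from the trace, the sum of principal 2x2 minors, and det A):
  p(λ) = det(λ I - M) = λ^3 + 3λ^2 + 9λ + 30.
No integer candidate from the rational root theorem (±divisors of 30) is a root, so the roots are irrational. The cubic discriminant is Δ = -15147 < 0, so there is one real root and a complex-conjugate pair. p(-4) = -22 and p(-3) = 3 have opposite signs, so a root lies in (-4, -3); Newton's method refines it to λ ≈ -3.1581. Dividing out (λ - (-3.1581)) leaves approximately λ^2 - 0.1581λ + 9.4993. For λ^2 - 0.1581λ + 9.4993 the discriminant is -37.9724. It is negative, so the remaining roots are the complex-conjugate pair λ ≈ 0.0791 ± 3.0811i. Their product equals the constant term, so |λ|^2 ≈ 9.4993 and |λ| ≈ 3.0821.
Thus the eigenvalues (to 4 decimals) are -3.1581 (modulus 3.1581); 0.0791 ± 3.0811i (modulus 3.0821). The spectral radius is the largest modulus: r(A) ≈ 3.1581. (Cross-check: r(A) ≤ ||A||_2 ≈ 7.3531; equality holds whenever A is normal, though it can also hold for some non-normal A.)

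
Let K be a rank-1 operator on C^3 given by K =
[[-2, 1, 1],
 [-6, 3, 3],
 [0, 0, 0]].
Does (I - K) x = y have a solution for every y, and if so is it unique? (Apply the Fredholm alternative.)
(I - K) is singular (det(I - K) = 0, i.e. 1 ∈ sigma(K)). (I - K) x = y is solvable iff y ⊥ ker((I - K)^*) = span{(-2, 1, 1)}, i.e. iff -2y_1 + y_2 + y_3 = 0. When solvable, the solutions are x = y + c·(1, 3, 0), c arbitrary (ker(I - K) = span{(1, 3, 0)}, dimension 1).

K has rank 1, so it is an outer product K = u v^T: every row of K is a multiple of one row vector. Reading off the entries, u = (1, 3, 0) and v = (-2, 1, 1) (row i of K equals u_i·v^T). A rank-one matrix u v^T satisfies K u = u (v·u) and kills the (2)-dimensional subspace v^⊥, so its characteristic polynomial is lambda^2 (lambda - v·u) with v·u = tr K = 1. Hence the eigenvalues of I - K are 1 (multiplicity 2) and 1 - (1) = 0, so det(I - K) = 0. (Direct check: I - K =
[[3, -1, -1],
 [6, -2, -3],
 [0, 0, 1]]
has determinant 0.) So 1 is an eigenvalue of K and (I - K) is not invertible. The finite-dimensional Fredholm alternative says: either (I - K) is invertible, or ker(I - K) ≠ {0} and then range(I - K) = ker((I - K)^*)^⊥, with dim ker(I - K) = dim ker((I - K)^*). We are in the second case, so we need both kernels. Kernel of I - K: (I - K) u = u - u (v·u) = u - u = 0, so ker(I - K) = span{u} = span{(1, 3, 0)} (it is exactly 1-dimensional because rank(I - K) = 2). Kernel of the adjoint: K is real, so (I - K)^* = I - K^T = I - v u^T, and (I - v u^T) v = v - v (u·v) = 0; hence ker((I - K)^*) = span{v} = span{(-2, 1, 1)}. Therefore (I - K) x = y is solvable iff <y, v> = 0, i.e. iff -2y_1 + y_2 + y_3 = 0. When this holds, K y = u (v·y) = 0, so (I - K) y = y and x = y is a particular solution; the full solution set is the line x = y + c·u = y + c·(1, 3, 0), c ∈ C.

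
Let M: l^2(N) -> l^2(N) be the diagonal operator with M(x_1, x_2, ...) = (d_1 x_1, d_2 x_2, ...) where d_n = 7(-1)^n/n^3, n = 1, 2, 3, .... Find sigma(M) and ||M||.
sigma(M) = {7(-1)^n/n^3 : n ≥ 1} ∪ {0}; ||M|| = 7

A bounded diagonal operator on l^2 with diagonal entries d_n has spectrum equal to the closure of {d_n : n ≥ 1}: every d_n is an eigenvalue (with eigenvector e_n), so {d_n} ⊂ sigma(M); the spectrum is closed, so its closure is too; and for lambda not in the closure, (M - lambda I) has bounded inverse (the diagonal entries 1/(d_n - lambda) are bounded). For our sequence d_n = 7(-1)^n/n^3, n = 1, 2, 3, ...:
  - {d_n} = {7(-1)^n/n^3 : n ≥ 1}; the only limit point is 0
  - closure = {7(-1)^n/n^3 : n ≥ 1} ∪ {0}
For the norm: a diagonal operator has ||M|| = sup_n |d_n|. Here |d_n| = 7/n^3 is decreasing, so sup_n |d_n| = |d_1| = 7. So ||M|| = 7.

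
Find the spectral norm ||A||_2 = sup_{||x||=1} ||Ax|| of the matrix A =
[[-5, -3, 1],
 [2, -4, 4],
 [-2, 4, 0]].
||A||_2 ≈ 7.1946 (= sqrt(largest eigenvalue of A^T A))

||A||_2 = sigma_max(A) = sqrt(lambda_max(A^T A)). Form the symmetric matrix M = A^T A =
[[33, -1, 3],
 [-1, 41, -19],
 [3, -19, 17]].
Its characteristic polynomial (trace, sum of principal 2x2 minors, determinant of M give the coefficients) is
  p(λ) = det(λ I - M) = λ^3 - 91λ^2 + 2240λ - 10816.
No integer candidate from the rational root theorem (±divisors of 10816) is a root, so the roots are irrational. The cubic discriminant is Δ = 517137664 > 0, so there are three distinct real roots. p(6) = -436 and p(7) = 748 have opposite signs, so a root lies in (6, 7); Newton's method refines it to λ ≈ 6.3544. p(32) = 448 and p(33) = -58 have opposite signs, so a root lies in (32, 33); Newton's method refines it to λ ≈ 32.884. p(51) = -616 and p(52) = 208 have opposite signs, so a root lies in (51, 52); Newton's method refines it to λ ≈ 51.7616. Check (Vieta): the three roots sum to 91, matching tr M = 91.
So the eigenvalues of A^T A are ≈ 6.3544, 32.884, 51.7616 (all ≥ 0, as they must be for A^T A). The largest is λ_max ≈ 51.7616, hence ||A||_2 = sqrt(λ_max) ≈ 7.1946.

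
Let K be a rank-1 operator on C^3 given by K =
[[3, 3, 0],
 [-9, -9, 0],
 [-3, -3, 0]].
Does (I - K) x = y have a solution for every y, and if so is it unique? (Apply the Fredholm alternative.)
(I - K) is invertible (det(I - K) = 7 ≠ 0), so for every y in C^3 the equation (I - K) x = y has a unique solution.

K has rank 1, so it is an outer product K = u v^T: every row of K is a multiple of one row vector. Reading off the entries, u = (-1, 3, 1) and v = (-3, -3, 0) (row i of K equals u_i·v^T). A rank-one matrix u v^T satisfies K u = u (v·u) and kills the (2)-dimensional subspace v^⊥, so its characteristic polynomial is lambda^2 (lambda - v·u) with v·u = tr K = -6. Hence the eigenvalues of I - K are 1 (multiplicity 2) and 1 - (-6) = 7, so det(I - K) = 7. (Direct check: I - K =
[[-2, -3, 0],
 [9, 10, 0],
 [3, 3, 1]]
has determinant 7.) The finite-dimensional Fredholm alternative says: either (I - K) is invertible, or ker(I - K) ≠ {0} and then range(I - K) = ker((I - K)^*)^⊥, with dim ker(I - K) = dim ker((I - K)^*). Since det(I - K) ≠ 0, 1 is not an eigenvalue of K and ker(I - K) = {0}, so we are in the first case: for every y there is a unique x = (I - K)^(-1) y. Explicitly, by the Sherman–Morrison formula, (I - u v^T)^(-1) = I + u v^T/(1 - v·u), i.e. (I - K)^(-1) = I + K/(7).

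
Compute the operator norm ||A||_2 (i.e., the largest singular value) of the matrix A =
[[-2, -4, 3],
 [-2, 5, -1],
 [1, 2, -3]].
||A||_2 ≈ 7.6599 (= sqrt(largest eigenvalue of A^T A))

||A||_2 = sigma_max(A) = sqrt(lambda_max(A^T A)). Form the symmetric matrix M = A^T A =
[[9, 0, -7],
 [0, 45, -23],
 [-7, -23, 19]].
Its characteristic polynomial (trace, sum of principal 2x2 minors, determinant of M give the coefficients) is
  p(λ) = det(λ I - M) = λ^3 - 73λ^2 + 853λ - 729.
No integer candidate from the rational root theorem (±divisors of 729) is a root, so the roots are irrational. The cubic discriminant is Δ = 1063197792 > 0, so there are three distinct real roots. p(0) = -729 and p(1) = 52 have opposite signs, so a root lies in (0, 1); Newton's method refines it to λ ≈ 0.9273. p(13) = 220 and p(14) = -351 have opposite signs, so a root lies in (13, 14); Newton's method refines it to λ ≈ 13.399. p(58) = -1715 and p(59) = 864 have opposite signs, so a root lies in (58, 59); Newton's method refines it to λ ≈ 58.6737. Check (Vieta): the three roots sum to 73, matching tr M = 73.
So the eigenvalues of A^T A are ≈ 0.9273, 13.399, 58.6737 (all ≥ 0, as they must be for A^T A). The largest is λ_max ≈ 58.6737, hence ||A||_2 = sqrt(λ_max) ≈ 7.6599.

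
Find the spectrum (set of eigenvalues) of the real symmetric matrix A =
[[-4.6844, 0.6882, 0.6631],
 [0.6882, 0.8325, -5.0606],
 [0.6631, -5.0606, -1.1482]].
sigma(A) ≈ {-6, -4, 5}

A is real symmetric, so its spectrum consists of real eigenvalues. Expanding the characteristic polynomial of the displayed matrix gives
  det(λ I - A) = p(λ) = λ^3 + (5)λ^2 + (-26)λ + (-120.0027).
Solving p(λ) = 0 yields eigenvalues ≈ -6, -4, 5. (A is shown rounded to 4 decimals, so these recover the underlying integer eigenvalues to within that precision.)
Verification: the trace of A = -5 equals the sum of eigenvalues -5, and det(A) ≈ 120.0027 matches the eigenvalue product 120.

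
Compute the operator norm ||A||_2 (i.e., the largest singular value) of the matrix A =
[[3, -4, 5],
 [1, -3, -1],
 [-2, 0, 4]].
||A||_2 ≈ 7.5282 (= sqrt(largest eigenvalue of A^T A))

||A||_2 = sigma_max(A) = sqrt(lambda_max(A^T A)). Form the symmetric matrix M = A^T A =
[[14, -15, 6],
 [-15, 25, -17],
 [6, -17, 42]].
Its characteristic polynomial (trace, sum of principal 2x2 minors, determinant of M give the coefficients) is
  p(λ) = det(λ I - M) = λ^3 - 81λ^2 + 1438λ - 3364.
No integer candidate from the rational root theorem (±divisors of 3364) is a root, so the roots are irrational. The cubic discriminant is Δ = 1269246164 > 0, so there are three distinct real roots. p(2) = -804 and p(3) = 248 have opposite signs, so a root lies in (2, 3); Newton's method refines it to λ ≈ 2.7512. p(21) = 374 and p(22) = -284 have opposite signs, so a root lies in (21, 22); Newton's method refines it to λ ≈ 21.5745. p(56) = -1236 and p(57) = 626 have opposite signs, so a root lies in (56, 57); Newton's method refines it to λ ≈ 56.6743. Check (Vieta): the three roots sum to 81, matching tr M = 81.
So the eigenvalues of A^T A are ≈ 2.7512, 21.5745, 56.6743 (all ≥ 0, as they must be for A^T A). The largest is λ_max ≈ 56.6743, hence ||A||_2 = sqrt(λ_max) ≈ 7.5282.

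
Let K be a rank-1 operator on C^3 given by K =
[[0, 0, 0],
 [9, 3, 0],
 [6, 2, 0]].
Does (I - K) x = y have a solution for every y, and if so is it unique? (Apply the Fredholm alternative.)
(I - K) is invertible (det(I - K) = -2 ≠ 0), so for every y in C^3 the equation (I - K) x = y has a unique solution.

K has rank 1, so it is an outer product K = u v^T: every row of K is a multiple of one row vector. Reading off the entries, u = (0, 3, 2) and v = (3, 1, 0) (row i of K equals u_i·v^T). A rank-one matrix u v^T satisfies K u = u (v·u) and kills the (2)-dimensional subspace v^⊥, so its characteristic polynomial is lambda^2 (lambda - v·u) with v·u = tr K = 3. Hence the eigenvalues of I - K are 1 (multiplicity 2) and 1 - (3) = -2, so det(I - K) = -2. (Direct check: I - K =
[[1, 0, 0],
 [-9, -2, 0],
 [-6, -2, 1]]
has determinant -2.) The finite-dimensional Fredholm alternative says: either (I - K) is invertible, or ker(I - K) ≠ {0} and then range(I - K) = ker((I - K)^*)^⊥, with dim ker(I - K) = dim ker((I - K)^*). Since det(I - K) ≠ 0, 1 is not an eigenvalue of K and ker(I - K) = {0}, so we are in the first case: for every y there is a unique x = (I - K)^(-1) y. Explicitly, by the Sherman–Morrison formula, (I - u v^T)^(-1) = I + u v^T/(1 - v·u), i.e. (I - K)^(-1) = I + K/(-2).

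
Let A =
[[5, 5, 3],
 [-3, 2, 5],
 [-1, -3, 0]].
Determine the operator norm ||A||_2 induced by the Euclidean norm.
||A||_2 ≈ 8.3409 (= sqrt(largest eigenvalue of A^T A))

||A||_2 = sigma_max(A) = sqrt(lambda_max(A^T A)). Form the symmetric matrix M = A^T A =
[[35, 22, 0],
 [22, 38, 25],
 [0, 25, 34]].
Its characteristic polynomial (trace, sum of principal 2x2 minors, determinant of M give the coefficients) is
  p(λ) = det(λ I - M) = λ^3 - 107λ^2 + 2703λ - 6889.
No integer candidate from the rational root theorem (±divisors of 6889) is a root, so the roots are irrational. The cubic discriminant is Δ = 5479378000 > 0, so there are three distinct real roots. p(2) = -1903 and p(3) = 284 have opposite signs, so a root lies in (2, 3); Newton's method refines it to λ ≈ 2.8648. p(34) = 625 and p(35) = -484 have opposite signs, so a root lies in (34, 35); Newton's method refines it to λ ≈ 34.5643. p(69) = -1300 and p(70) = 1021 have opposite signs, so a root lies in (69, 70); Newton's method refines it to λ ≈ 69.5708. Check (Vieta): the three roots sum to 107, matching tr M = 107.
So the eigenvalues of A^T A are ≈ 2.8648, 34.5643, 69.5708 (all ≥ 0, as they must be for A^T A). The largest is λ_max ≈ 69.5708, hence ||A||_2 = sqrt(λ_max) ≈ 8.3409.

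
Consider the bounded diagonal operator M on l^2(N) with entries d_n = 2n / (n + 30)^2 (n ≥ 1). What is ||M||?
||M|| = 1/60 (attained at n = 30)

For M diagonal, ||M|| = sup_n |d_n|. Treat f(x) = 2x / (x + 30)^2 for real x > 0. By the quotient rule, f'(x) = 2(30 - x)/(x + 30)^3, which is positive for x < 30 and negative for x > 30. So f has a unique maximum at x = 30, and since 30 is a positive integer, the supremum over n ≥ 1 is attained at n = 30: d_30 = 2·30/(30 + 30)^2 = 2·30/3600 = 1/60. Hence ||M|| = 1/60.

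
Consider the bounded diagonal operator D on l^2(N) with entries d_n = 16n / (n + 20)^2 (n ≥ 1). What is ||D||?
||D|| = 1/5 (attained at n = 20)

For D diagonal, ||D|| = sup_n |d_n|. Treat f(x) = 16x / (x + 20)^2 for real x > 0. By the quotient rule, f'(x) = 16(20 - x)/(x + 20)^3, which is positive for x < 20 and negative for x > 20. So f has a unique maximum at x = 20, and since 20 is a positive integer, the supremum over n ≥ 1 is attained at n = 20: d_20 = 16·20/(20 + 20)^2 = 16·20/1600 = 1/5. Hence ||D|| = 1/5.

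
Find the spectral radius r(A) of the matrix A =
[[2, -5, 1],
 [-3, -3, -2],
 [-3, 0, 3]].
r(A) ≈ 5.3956

The eigenvalues of A are the roots of its characteristic polynomial. With M = A (coefficients from the trace, the sum of principal 2x2 minors, and det A):
  p(λ) = det(λ I - M) = λ^3 - 2λ^2 - 21λ + 102.
No integer candidate from the rational root theorem (±divisors of 102) is a root, so the roots are irrational. The cubic discriminant is Δ = -161724 < 0, so there is one real root and a complex-conjugate pair. p(-6) = -60 and p(-5) = 32 have opposite signs, so a root lies in (-6, -5); Newton's method refines it to λ ≈ -5.3956. Dividing out (λ - (-5.3956)) leaves approximately λ^2 - 7.3956λ + 18.9042. For λ^2 - 7.3956λ + 18.9042 the discriminant is -20.9212. It is negative, so the remaining roots are the complex-conjugate pair λ ≈ 3.6978 ± 2.287i. Their product equals the constant term, so |λ|^2 ≈ 18.9042 and |λ| ≈ 4.3479.
Thus the eigenvalues (to 4 decimals) are -5.3956 (modulus 5.3956); 3.6978 ± 2.287i (modulus 4.3479). The spectral radius is the largest modulus: r(A) ≈ 5.3956. (Cross-check: r(A) ≤ ||A||_2 ≈ 5.843; equality holds whenever A is normal, though it can also hold for some non-normal A.)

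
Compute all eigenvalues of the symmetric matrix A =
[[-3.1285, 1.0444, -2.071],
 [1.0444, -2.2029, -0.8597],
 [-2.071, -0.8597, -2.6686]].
sigma(A) ≈ {-5, -3, 0}

A is real symmetric, so its spectrum consists of real eigenvalues. Expanding the characteristic polynomial of the displayed matrix gives
  det(λ I - A) = p(λ) = λ^3 + (8)λ^2 + (15)λ + (0.001).
Solving p(λ) = 0 yields eigenvalues ≈ -5, -3, 0. (A is shown rounded to 4 decimals, so these recover the underlying integer eigenvalues to within that precision.)
Verification: the trace of A = -8 equals the sum of eigenvalues -8, and det(A) ≈ -0.0010 matches the eigenvalue product 0.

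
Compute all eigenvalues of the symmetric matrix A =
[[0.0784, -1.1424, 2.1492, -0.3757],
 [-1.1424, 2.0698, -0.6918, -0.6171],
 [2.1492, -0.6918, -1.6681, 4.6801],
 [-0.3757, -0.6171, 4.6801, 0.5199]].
sigma(A) ≈ {-6, 0, 2, 5}

A is real symmetric, so its spectrum consists of real eigenvalues. Expanding the characteristic polynomial of the displayed matrix gives
  det(λ I - A) = p(λ) = λ^4 + (-1)λ^3 + (-32)λ^2 + (59.9978)λ + (0.0024).
Solving p(λ) = 0 yields eigenvalues ≈ -6, 0, 2, 5. (A is shown rounded to 4 decimals, so these recover the underlying integer eigenvalues to within that precision.)
Verification: the trace of A = 1 equals the sum of eigenvalues 1, and det(A) ≈ 0.0024 matches the eigenvalue product 0.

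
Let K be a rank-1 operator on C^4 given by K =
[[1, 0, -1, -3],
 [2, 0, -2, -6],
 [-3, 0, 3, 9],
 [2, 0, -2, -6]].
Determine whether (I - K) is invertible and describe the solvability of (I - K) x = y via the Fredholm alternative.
(I - K) is invertible (det(I - K) = 3 ≠ 0), so for every y in C^4 the equation (I - K) x = y has a unique solution.

K has rank 1, so it is an outer product K = u v^T: every row of K is a multiple of one row vector. Reading off the entries, u = (-1, -2, 3, -2) and v = (-1, 0, 1, 3) (row i of K equals u_i·v^T). A rank-one matrix u v^T satisfies K u = u (v·u) and kills the (3)-dimensional subspace v^⊥, so its characteristic polynomial is lambda^3 (lambda - v·u) with v·u = tr K = -2. Hence the eigenvalues of I - K are 1 (multiplicity 3) and 1 - (-2) = 3, so det(I - K) = 3. (Direct check: I - K =
[[0, 0, 1, 3],
 [-2, 1, 2, 6],
 [3, 0, -2, -9],
 [-2, 0, 2, 7]]
has determinant 3.) The finite-dimensional Fredholm alternative says: either (I - K) is invertible, or ker(I - K) ≠ {0} and then range(I - K) = ker((I - K)^*)^⊥, with dim ker(I - K) = dim ker((I - K)^*). Since det(I - K) ≠ 0, 1 is not an eigenvalue of K and ker(I - K) = {0}, so we are in the first case: for every y there is a unique x = (I - K)^(-1) y. Explicitly, by the Sherman–Morrison formula, (I - u v^T)^(-1) = I + u v^T/(1 - v·u), i.e. (I - K)^(-1) = I + K/(3).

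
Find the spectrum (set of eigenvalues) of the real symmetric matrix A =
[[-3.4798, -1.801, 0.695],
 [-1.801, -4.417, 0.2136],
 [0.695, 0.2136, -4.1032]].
sigma(A) ≈ {-6, -4, -2}

A is real symmetric, so its spectrum consists of real eigenvalues. Expanding the characteristic polynomial of the displayed matrix gives
  det(λ I - A) = p(λ) = λ^3 + (12)λ^2 + (44)λ + (48).
Solving p(λ) = 0 yields eigenvalues ≈ -6, -4, -2. (A is shown rounded to 4 decimals, so these recover the underlying integer eigenvalues to within that precision.)
Verification: the trace of A = -12 equals the sum of eigenvalues -12, and det(A) ≈ -48.0006 matches the eigenvalue product -48.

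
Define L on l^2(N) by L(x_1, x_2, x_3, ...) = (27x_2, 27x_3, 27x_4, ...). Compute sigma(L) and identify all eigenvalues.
sigma(L) = closed disk {z in C : |z| ≤ 27}; sigma_p(L) = open disk {z in C : |z| < 27}

Note L = 27·V where V is the unit left shift (V x)_k = x_{k+1}; so sigma(L) = 27·sigma(V) and ||L|| = 27||V||. ||L x||^2 = 729sum_{k≥2} |x_k|^2 ≤ 729||x||^2, with equality on {x : x_1 = 0}, so ||L|| = 27. For any lambda with |lambda| < 27, set r = lambda/27 (|r| < 1); the vector x = (1, r, r^2, ...) is in l^2 and satisfies L x = 27(r, r^2, ...) = lambda x, so lambda is an eigenvalue. On the boundary |lambda| = 27 the geometric series diverges, so no l^2 eigenvector exists, but these lambda lie in the approximate point spectrum. Hence sigma(L) is the closed disk of radius 27 and sigma_p(L) is the open disk.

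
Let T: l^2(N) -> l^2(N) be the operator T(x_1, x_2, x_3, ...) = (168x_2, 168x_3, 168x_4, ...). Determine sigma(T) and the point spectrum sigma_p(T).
sigma(T) = closed disk {z in C : |z| ≤ 168}; sigma_p(T) = open disk {z in C : |z| < 168}

Note T = 168·V where V is the unit left shift (V x)_k = x_{k+1}; so sigma(T) = 168·sigma(V) and ||T|| = 168||V||. ||T x||^2 = 28224sum_{k≥2} |x_k|^2 ≤ 28224||x||^2, with equality on {x : x_1 = 0}, so ||T|| = 168. For any lambda with |lambda| < 168, set r = lambda/168 (|r| < 1); the vector x = (1, r, r^2, ...) is in l^2 and satisfies T x = 168(r, r^2, ...) = lambda x, so lambda is an eigenvalue. On the boundary |lambda| = 168 the geometric series diverges, so no l^2 eigenvector exists, but these lambda lie in the approximate point spectrum. Hence sigma(T) is the closed disk of radius 168 and sigma_p(T) is the open disk.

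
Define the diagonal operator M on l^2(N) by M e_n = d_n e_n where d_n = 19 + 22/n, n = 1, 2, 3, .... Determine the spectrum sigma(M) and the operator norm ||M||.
sigma(M) = {19 + 22/n : n ≥ 1} ∪ {19}; ||M|| = 41

A bounded diagonal operator on l^2 with diagonal entries d_n has spectrum equal to the closure of {d_n : n ≥ 1}: every d_n is an eigenvalue (with eigenvector e_n), so {d_n} ⊂ sigma(M); the spectrum is closed, so its closure is too; and for lambda not in the closure, (M - lambda I) has bounded inverse (the diagonal entries 1/(d_n - lambda) are bounded). For our sequence d_n = 19 + 22/n, n = 1, 2, 3, ...:
  - {d_n} = {19 + 22/n : n ≥ 1}; the only limit point is 19
  - closure = {19 + 22/n : n ≥ 1} ∪ {19}
For the norm: a diagonal operator has ||M|| = sup_n |d_n|. Here d_n = 19 + 22/n is positive and decreasing, so sup_n |d_n| = d_1 = 19 + 22 = 41. So ||M|| = 41.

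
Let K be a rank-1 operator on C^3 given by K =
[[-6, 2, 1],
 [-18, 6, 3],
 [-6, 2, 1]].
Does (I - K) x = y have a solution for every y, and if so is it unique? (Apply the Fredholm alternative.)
(I - K) is singular (det(I - K) = 0, i.e. 1 ∈ sigma(K)). (I - K) x = y is solvable iff y ⊥ ker((I - K)^*) = span{(-6, 2, 1)}, i.e. iff -6y_1 + 2y_2 + y_3 = 0. When solvable, the solutions are x = y + c·(1, 3, 1), c arbitrary (ker(I - K) = span{(1, 3, 1)}, dimension 1).

K has rank 1, so it is an outer product K = u v^T: every row of K is a multiple of one row vector. Reading off the entries, u = (1, 3, 1) and v = (-6, 2, 1) (row i of K equals u_i·v^T). A rank-one matrix u v^T satisfies K u = u (v·u) and kills the (2)-dimensional subspace v^⊥, so its characteristic polynomial is lambda^2 (lambda - v·u) with v·u = tr K = 1. Hence the eigenvalues of I - K are 1 (multiplicity 2) and 1 - (1) = 0, so det(I - K) = 0. (Direct check: I - K =
[[7, -2, -1],
 [18, -5, -3],
 [6, -2, 0]]
has determinant 0.) So 1 is an eigenvalue of K and (I - K) is not invertible. The finite-dimensional Fredholm alternative says: either (I - K) is invertible, or ker(I - K) ≠ {0} and then range(I - K) = ker((I - K)^*)^⊥, with dim ker(I - K) = dim ker((I - K)^*). We are in the second case, so we need both kernels. Kernel of I - K: (I - K) u = u - u (v·u) = u - u = 0, so ker(I - K) = span{u} = span{(1, 3, 1)} (it is exactly 1-dimensional because rank(I - K) = 2). Kernel of the adjoint: K is real, so (I - K)^* = I - K^T = I - v u^T, and (I - v u^T) v = v - v (u·v) = 0; hence ker((I - K)^*) = span{v} = span{(-6, 2, 1)}. Therefore (I - K) x = y is solvable iff <y, v> = 0, i.e. iff -6y_1 + 2y_2 + y_3 = 0. When this holds, K y = u (v·y) = 0, so (I - K) y = y and x = y is a particular solution; the full solution set is the line x = y + c·u = y + c·(1, 3, 1), c ∈ C.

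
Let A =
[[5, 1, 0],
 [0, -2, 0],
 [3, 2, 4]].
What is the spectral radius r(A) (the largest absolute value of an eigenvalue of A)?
r(A) = 5

The eigenvalues of A are the roots of its characteristic polynomial. With M = A (coefficients from the trace, the sum of principal 2x2 minors, and det A):
  p(λ) = det(λ I - M) = λ^3 - 7λ^2 + 2λ + 40.
By the rational root theorem any rational root is an integer divisor of 40. Testing λ = 5: p(5) = 125 - 175 + 10 + 40 = 0, so λ = 5 is a root. Dividing out (λ - 5) leaves p(λ) = (λ - 5)(λ^2 - 2λ - 8). For λ^2 - 2λ - 8 the discriminant is 36. It is a perfect square (6^2), so the roots are rational: λ = (2 ± 6)/2 = 4, -2.
Thus the eigenvalues (to 4 decimals) are 4 (modulus 4); -2 (modulus 2); 5 (modulus 5). The spectral radius is the largest modulus: r(A) = 5. (Cross-check: r(A) ≤ ||A||_2 ≈ 6.7095; equality holds whenever A is normal, though it can also hold for some non-normal A.)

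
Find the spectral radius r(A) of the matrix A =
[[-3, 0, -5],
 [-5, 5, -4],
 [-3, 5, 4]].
r(A) ≈ 4.8993

The eigenvalues of A are the roots of its characteristic polynomial. With M = A (coefficients from the trace, the sum of principal 2x2 minors, and det A):
  p(λ) = det(λ I - M) = λ^3 - 6λ^2 - 2λ + 70.
No integer candidate from the rational root theorem (±divisors of 70) is a root, so the roots are irrational. The cubic discriminant is Δ = -56524 < 0, so there is one real root and a complex-conjugate pair. p(-3) = -5 and p(-2) = 42 have opposite signs, so a root lies in (-3, -2); Newton's method refines it to λ ≈ -2.9163. Dividing out (λ - (-2.9163)) leaves approximately λ^2 - 8.9163λ + 24.0028. For λ^2 - 8.9163λ + 24.0028 the discriminant is -16.5106. It is negative, so the remaining roots are the complex-conjugate pair λ ≈ 4.4582 ± 2.0317i. Their product equals the constant term, so |λ|^2 ≈ 24.0028 and |λ| ≈ 4.8993.
Thus the eigenvalues (to 4 decimals) are -2.9163 (modulus 2.9163); 4.4582 ± 2.0317i (modulus 4.8993). The spectral radius is the largest modulus: r(A) ≈ 4.8993. (Cross-check: r(A) ≤ ||A||_2 ≈ 9.6875; equality holds whenever A is normal, though it can also hold for some non-normal A.)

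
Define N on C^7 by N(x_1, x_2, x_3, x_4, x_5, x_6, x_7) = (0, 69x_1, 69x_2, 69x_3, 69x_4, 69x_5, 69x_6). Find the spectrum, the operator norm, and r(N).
sigma(N) = {0}; ||N|| = 69; r(N) = 0. (N is nilpotent with N^7 = 0.)

On C^7, N is a strictly lower-triangular matrix with 69 on the subdiagonal and zeros elsewhere, so its characteristic polynomial is lambda^7 and every eigenvalue is 0: sigma(N) = {0}. For the operator norm, N e_i = 69e_{i+1} for i = 1, ..., 6 and N e_7 = 0, so the singular values of N are 69 (with multiplicity 6) and 0; hence ||N|| = 69. The spectral radius r(N) = max|lambda| = 0. Note ||N|| > r(N) — characteristic of non-normal nilpotent operators. Indeed N^7 = 0.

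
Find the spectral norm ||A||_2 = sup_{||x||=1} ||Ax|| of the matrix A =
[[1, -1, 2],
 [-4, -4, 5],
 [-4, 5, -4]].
||A||_2 ≈ 9.2523 (= sqrt(largest eigenvalue of A^T A))

||A||_2 = sigma_max(A) = sqrt(lambda_max(A^T A)). Form the symmetric matrix M = A^T A =
[[33, -5, -2],
 [-5, 42, -42],
 [-2, -42, 45]].
Its characteristic polynomial (trace, sum of principal 2x2 minors, determinant of M give the coefficients) is
  p(λ) = det(λ I - M) = λ^3 - 120λ^2 + 2968λ - 2025.
No integer candidate from the rational root theorem (±divisors of 2025) is a root, so the roots are irrational. The cubic discriminant is Δ = 21143727797 > 0, so there are three distinct real roots. p(0) = -2025 and p(1) = 824 have opposite signs, so a root lies in (0, 1); Newton's method refines it to λ ≈ 0.7021. p(33) = 1176 and p(34) = -529 have opposite signs, so a root lies in (33, 34); Newton's method refines it to λ ≈ 33.6921. p(85) = -2620 and p(86) = 1759 have opposite signs, so a root lies in (85, 86); Newton's method refines it to λ ≈ 85.6058. Check (Vieta): the three roots sum to 120, matching tr M = 120.
So the eigenvalues of A^T A are ≈ 0.7021, 33.6921, 85.6058 (all ≥ 0, as they must be for A^T A). The largest is λ_max ≈ 85.6058, hence ||A||_2 = sqrt(λ_max) ≈ 9.2523.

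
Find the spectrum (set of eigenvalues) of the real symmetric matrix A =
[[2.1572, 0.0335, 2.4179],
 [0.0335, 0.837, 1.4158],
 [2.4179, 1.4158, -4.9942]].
sigma(A) ≈ {-6, 1, 3}

A is real symmetric, so its spectrum consists of real eigenvalues. Expanding the characteristic polynomial of the displayed matrix gives
  det(λ I - A) = p(λ) = λ^3 + (2)λ^2 + (-21)λ + (18).
Solving p(λ) = 0 yields eigenvalues ≈ -6, 1, 3. (A is shown rounded to 4 decimals, so these recover the underlying integer eigenvalues to within that precision.)
Verification: the trace of A = -2 equals the sum of eigenvalues -2, and det(A) ≈ -17.9998 matches the eigenvalue product -18.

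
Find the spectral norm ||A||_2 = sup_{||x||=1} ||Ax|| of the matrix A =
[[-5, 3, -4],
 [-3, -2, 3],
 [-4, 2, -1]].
||A||_2 ≈ 8.2958 (= sqrt(largest eigenvalue of A^T A))

||A||_2 = sigma_max(A) = sqrt(lambda_max(A^T A)). Form the symmetric matrix M = A^T A =
[[50, -17, 15],
 [-17, 17, -20],
 [15, -20, 26]].
Its characteristic polynomial (trace, sum of principal 2x2 minors, determinant of M give the coefficients) is
  p(λ) = det(λ I - M) = λ^3 - 93λ^2 + 1678λ - 961.
No integer candidate from the rational root theorem (±divisors of 961) is a root, so the roots are irrational. The cubic discriminant is Δ = 5036518625 > 0, so there are three distinct real roots. p(0) = -961 and p(1) = 625 have opposite signs, so a root lies in (0, 1); Newton's method refines it to λ ≈ 0.592. p(23) = 603 and p(24) = -433 have opposite signs, so a root lies in (23, 24); Newton's method refines it to λ ≈ 23.5873. p(68) = -2457 and p(69) = 557 have opposite signs, so a root lies in (68, 69); Newton's method refines it to λ ≈ 68.8207. Check (Vieta): the three roots sum to 93, matching tr M = 93.
So the eigenvalues of A^T A are ≈ 0.592, 23.5873, 68.8207 (all ≥ 0, as they must be for A^T A). The largest is λ_max ≈ 68.8207, hence ||A||_2 = sqrt(λ_max) ≈ 8.2958.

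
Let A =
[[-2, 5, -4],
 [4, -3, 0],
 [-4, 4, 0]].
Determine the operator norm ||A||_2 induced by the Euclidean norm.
||A||_2 ≈ 9.3568 (= sqrt(largest eigenvalue of A^T A))

||A||_2 = sigma_max(A) = sqrt(lambda_max(A^T A)). Form the symmetric matrix M = A^T A =
[[36, -38, 8],
 [-38, 50, -20],
 [8, -20, 16]].
Its characteristic polynomial (trace, sum of principal 2x2 minors, determinant of M give the coefficients) is
  p(λ) = det(λ I - M) = λ^3 - 102λ^2 + 1268λ - 256.
No integer candidate from the rational root theorem (±divisors of 256) is a root, so the roots are irrational. The cubic discriminant is Δ = 8080451392 > 0, so there are three distinct real roots. p(0) = -256 and p(1) = 911 have opposite signs, so a root lies in (0, 1); Newton's method refines it to λ ≈ 0.2053. p(14) = 248 and p(15) = -811 have opposite signs, so a root lies in (14, 15); Newton's method refines it to λ ≈ 14.2444. p(87) = -3475 and p(88) = 2912 have opposite signs, so a root lies in (87, 88); Newton's method refines it to λ ≈ 87.5503. Check (Vieta): the three roots sum to 102, matching tr M = 102.
So the eigenvalues of A^T A are ≈ 0.2053, 14.2444, 87.5503 (all ≥ 0, as they must be for A^T A). The largest is λ_max ≈ 87.5503, hence ||A||_2 = sqrt(λ_max) ≈ 9.3568.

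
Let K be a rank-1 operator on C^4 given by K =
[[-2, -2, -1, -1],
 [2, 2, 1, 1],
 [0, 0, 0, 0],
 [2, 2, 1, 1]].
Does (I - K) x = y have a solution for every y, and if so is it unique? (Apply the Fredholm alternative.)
(I - K) is singular (det(I - K) = 0, i.e. 1 ∈ sigma(K)). (I - K) x = y is solvable iff y ⊥ ker((I - K)^*) = span{(-2, -2, -1, -1)}, i.e. iff -2y_1 - 2y_2 - y_3 - y_4 = 0. When solvable, the solutions are x = y + c·(1, -1, 0, -1), c arbitrary (ker(I - K) = span{(1, -1, 0, -1)}, dimension 1).

K has rank 1, so it is an outer product K = u v^T: every row of K is a multiple of one row vector. Reading off the entries, u = (1, -1, 0, -1) and v = (-2, -2, -1, -1) (row i of K equals u_i·v^T). A rank-one matrix u v^T satisfies K u = u (v·u) and kills the (3)-dimensional subspace v^⊥, so its characteristic polynomial is lambda^3 (lambda - v·u) with v·u = tr K = 1. Hence the eigenvalues of I - K are 1 (multiplicity 3) and 1 - (1) = 0, so det(I - K) = 0. (Direct check: I - K =
[[3, 2, 1, 1],
 [-2, -1, -1, -1],
 [0, 0, 1, 0],
 [-2, -2, -1, 0]]
has determinant 0.) So 1 is an eigenvalue of K and (I - K) is not invertible. The finite-dimensional Fredholm alternative says: either (I - K) is invertible, or ker(I - K) ≠ {0} and then range(I - K) = ker((I - K)^*)^⊥, with dim ker(I - K) = dim ker((I - K)^*). We are in the second case, so we need both kernels. Kernel of I - K: (I - K) u = u - u (v·u) = u - u = 0, so ker(I - K) = span{u} = span{(1, -1, 0, -1)} (it is exactly 1-dimensional because rank(I - K) = 3). Kernel of the adjoint: K is real, so (I - K)^* = I - K^T = I - v u^T, and (I - v u^T) v = v - v (u·v) = 0; hence ker((I - K)^*) = span{v} = span{(-2, -2, -1, -1)}. Therefore (I - K) x = y is solvable iff <y, v> = 0, i.e. iff -2y_1 - 2y_2 - y_3 - y_4 = 0. When this holds, K y = u (v·y) = 0, so (I - K) y = y and x = y is a particular solution; the full solution set is the line x = y + c·u = y + c·(1, -1, 0, -1), c ∈ C.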